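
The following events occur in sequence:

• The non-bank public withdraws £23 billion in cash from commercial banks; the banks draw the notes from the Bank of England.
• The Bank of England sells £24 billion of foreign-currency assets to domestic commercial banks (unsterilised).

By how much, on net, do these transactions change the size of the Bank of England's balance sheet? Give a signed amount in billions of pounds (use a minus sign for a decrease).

-£24 billion

Currency withdrawal £23 billion: only the composition of liabilities changes → 0.
FX sale £24 billion: a Bank of England asset is shed → −£24B.
Net: 0 − 24 = -£24 billion.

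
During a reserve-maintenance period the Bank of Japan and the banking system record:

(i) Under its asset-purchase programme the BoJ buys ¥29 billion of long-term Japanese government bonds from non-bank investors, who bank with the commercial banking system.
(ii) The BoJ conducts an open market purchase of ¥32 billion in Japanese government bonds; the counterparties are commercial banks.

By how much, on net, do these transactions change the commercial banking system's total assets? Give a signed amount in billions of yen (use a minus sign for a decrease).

BoJ balance sheet:
  Assets:      Securities +¥61B
  Liabilities: Bank reserves +¥61B
Commercial banking system:
  Assets:      Reserves at CB +¥61B, Securities −¥32B
  Liabilities: Checkable deposits +¥29B
Change in total bank assets = +¥29 billion.

+¥29 billion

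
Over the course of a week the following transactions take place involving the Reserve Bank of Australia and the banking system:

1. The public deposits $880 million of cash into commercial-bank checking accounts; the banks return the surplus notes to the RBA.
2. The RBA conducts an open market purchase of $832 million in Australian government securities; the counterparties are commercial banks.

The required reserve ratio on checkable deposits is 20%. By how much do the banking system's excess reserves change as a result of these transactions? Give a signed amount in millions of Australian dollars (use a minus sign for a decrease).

+$1536 million

Currency deposit $880 million: reserves +$880M, deposits +$880M.
OMO purchase (from banks) $832 million: reserves +$832M, deposits 0.
Totals: Δreserves = +$1712M, Δdeposits = +$880M.
Δrequired reserves = 20% × +$880M = +$176M.
Δexcess reserves = Δreserves − Δrequired = +$1712M − (+$176M) = +$1536 million.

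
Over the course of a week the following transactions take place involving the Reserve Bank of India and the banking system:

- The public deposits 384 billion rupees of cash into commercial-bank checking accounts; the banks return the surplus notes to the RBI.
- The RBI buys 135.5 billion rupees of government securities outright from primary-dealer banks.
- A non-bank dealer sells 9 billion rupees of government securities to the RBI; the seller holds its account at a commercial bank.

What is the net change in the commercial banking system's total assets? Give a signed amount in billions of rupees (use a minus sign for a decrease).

+393 billion

RBI balance sheet:
  Assets:      Securities +144.5B
  Liabilities: Bank reserves +528.5B, Currency in circulation −384B
Commercial banking system:
  Assets:      Reserves at CB +528.5B, Securities −135.5B
  Liabilities: Checkable deposits +393B
Change in total bank assets = +393 billion.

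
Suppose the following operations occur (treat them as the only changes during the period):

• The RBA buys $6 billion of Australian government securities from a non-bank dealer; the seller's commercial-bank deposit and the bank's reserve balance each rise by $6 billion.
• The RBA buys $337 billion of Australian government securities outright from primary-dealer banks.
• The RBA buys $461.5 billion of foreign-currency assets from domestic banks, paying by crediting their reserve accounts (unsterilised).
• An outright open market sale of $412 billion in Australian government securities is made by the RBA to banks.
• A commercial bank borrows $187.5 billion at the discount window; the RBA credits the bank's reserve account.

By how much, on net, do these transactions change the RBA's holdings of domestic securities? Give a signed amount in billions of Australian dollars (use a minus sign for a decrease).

Asset purchase (from non-banks) $6 billion: securities added to the RBA's portfolio → +$6B.
OMO purchase (from banks) $337 billion: securities added to the RBA's portfolio → +$337B.
FX purchase $461.5 billion: the RBA's securities portfolio is untouched → 0.
OMO sale (to banks) $412 billion: securities removed from the RBA's portfolio → −$412B.
Discount-window loan $187.5 billion: the RBA's securities portfolio is untouched → 0.
Net: 6 + 337 + 0 − 412 + 0 = -$69 billion.

-$69 billion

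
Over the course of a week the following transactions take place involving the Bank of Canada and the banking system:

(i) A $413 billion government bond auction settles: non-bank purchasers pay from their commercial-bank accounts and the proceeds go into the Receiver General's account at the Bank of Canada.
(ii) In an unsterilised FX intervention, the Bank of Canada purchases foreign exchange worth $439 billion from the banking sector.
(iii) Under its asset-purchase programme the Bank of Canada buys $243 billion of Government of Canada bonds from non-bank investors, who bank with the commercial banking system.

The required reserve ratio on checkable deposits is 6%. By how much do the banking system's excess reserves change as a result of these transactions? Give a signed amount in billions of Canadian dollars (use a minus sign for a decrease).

Government account inflow $413 billion: reserves −$413B, deposits −$413B.
FX purchase $439 billion: reserves +$439B, deposits 0.
Asset purchase (from non-banks) $243 billion: reserves +$243B, deposits +$243B.
Totals: Δreserves = +$269B, Δdeposits = −$170B.
Δrequired reserves = 6% × −$170B = −$10.2B.
Δexcess reserves = Δreserves − Δrequired = +$269B − (−$10.2B) = +$279.2 billion.

+$279.2 billion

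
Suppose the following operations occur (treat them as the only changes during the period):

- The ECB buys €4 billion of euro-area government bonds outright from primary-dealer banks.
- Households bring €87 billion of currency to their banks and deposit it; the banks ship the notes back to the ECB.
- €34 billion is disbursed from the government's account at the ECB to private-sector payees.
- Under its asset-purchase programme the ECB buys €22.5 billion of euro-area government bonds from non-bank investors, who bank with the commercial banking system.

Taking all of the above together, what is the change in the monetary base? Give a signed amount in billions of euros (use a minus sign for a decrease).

+€60.5 billion

OMO purchase (from banks) €4 billion: ECB balance sheet expands → +€4B.
Currency deposit €87 billion: just a shift between currency and reserves — both are base money → 0.
Government spending €34 billion: a non-base liability converts back to reserves → +€34B.
Asset purchase (from non-banks) €22.5 billion: ECB balance sheet expands → +€22.5B.
Net: 4 + 0 + 34 + 22.5 = +€60.5 billion.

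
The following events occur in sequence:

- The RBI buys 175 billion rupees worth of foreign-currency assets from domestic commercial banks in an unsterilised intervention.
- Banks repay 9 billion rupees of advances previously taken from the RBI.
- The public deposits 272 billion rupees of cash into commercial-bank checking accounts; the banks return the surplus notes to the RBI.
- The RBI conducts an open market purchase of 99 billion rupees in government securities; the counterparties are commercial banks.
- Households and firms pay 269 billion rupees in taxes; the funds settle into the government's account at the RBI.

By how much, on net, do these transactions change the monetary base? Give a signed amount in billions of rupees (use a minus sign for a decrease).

-4 billion

RBI balance sheet:
  Assets:      Securities +99B, Loans to banks −9B, Foreign assets +175B
  Liabilities: Bank reserves +268B, Currency in circulation −272B, Government deposits +269B
Monetary base = currency + reserves: −272B + (+268B) = -4 billion.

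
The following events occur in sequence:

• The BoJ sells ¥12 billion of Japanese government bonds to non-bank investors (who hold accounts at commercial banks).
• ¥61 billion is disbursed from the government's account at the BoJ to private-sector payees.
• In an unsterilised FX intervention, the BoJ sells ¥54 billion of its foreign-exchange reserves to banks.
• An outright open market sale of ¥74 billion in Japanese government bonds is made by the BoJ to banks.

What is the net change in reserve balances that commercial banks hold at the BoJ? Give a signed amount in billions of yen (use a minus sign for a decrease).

Asset sale (to non-banks) ¥12 billion: the non-bank buyers' banks settle from reserves → −¥12B.
Government spending ¥61 billion: government payments flow into bank reserve accounts → +¥61B.
FX sale ¥54 billion: the buying banks pay out of their reserve balances → −¥54B.
OMO sale (to banks) ¥74 billion: the buying banks pay out of their reserve balances → −¥74B.
Net: −12 + 61 − 54 − 74 = -¥79 billion.

-¥79 billion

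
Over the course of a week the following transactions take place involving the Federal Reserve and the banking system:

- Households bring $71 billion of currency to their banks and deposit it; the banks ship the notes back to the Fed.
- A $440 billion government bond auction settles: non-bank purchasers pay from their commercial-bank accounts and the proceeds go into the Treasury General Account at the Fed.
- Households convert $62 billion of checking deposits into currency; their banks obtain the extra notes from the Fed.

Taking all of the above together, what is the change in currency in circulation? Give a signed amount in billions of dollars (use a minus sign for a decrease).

-$9 billion

Fed balance sheet:
  Assets:      no change
  Liabilities: Bank reserves −$431B, Currency in circulation −$9B, Government deposits +$440B
Commercial banking system:
  Assets:      Reserves at CB −$431B
  Liabilities: Checkable deposits −$431B
So the change in currency in circulation is -$9 billion.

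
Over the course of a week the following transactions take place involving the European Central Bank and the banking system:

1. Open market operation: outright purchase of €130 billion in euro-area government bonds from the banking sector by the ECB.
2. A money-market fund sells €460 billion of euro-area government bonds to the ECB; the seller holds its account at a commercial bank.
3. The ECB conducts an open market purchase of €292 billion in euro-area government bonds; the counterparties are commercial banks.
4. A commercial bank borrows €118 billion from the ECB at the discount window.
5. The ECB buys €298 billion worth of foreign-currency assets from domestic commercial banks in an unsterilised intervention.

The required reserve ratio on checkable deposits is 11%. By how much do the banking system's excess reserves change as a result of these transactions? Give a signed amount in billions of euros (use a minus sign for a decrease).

+€1247.4 billion

OMO purchase (from banks) €130 billion: reserves +€130B, deposits 0.
Asset purchase (from non-banks) €460 billion: reserves +€460B, deposits +€460B.
OMO purchase (from banks) €292 billion: reserves +€292B, deposits 0.
Discount-window loan €118 billion: reserves +€118B, deposits 0.
FX purchase €298 billion: reserves +€298B, deposits 0.
Totals: Δreserves = +€1298B, Δdeposits = +€460B.
Δrequired reserves = 11% × +€460B = +€50.6B.
Δexcess reserves = Δreserves − Δrequired = +€1298B − (+€50.6B) = +€1247.4 billion.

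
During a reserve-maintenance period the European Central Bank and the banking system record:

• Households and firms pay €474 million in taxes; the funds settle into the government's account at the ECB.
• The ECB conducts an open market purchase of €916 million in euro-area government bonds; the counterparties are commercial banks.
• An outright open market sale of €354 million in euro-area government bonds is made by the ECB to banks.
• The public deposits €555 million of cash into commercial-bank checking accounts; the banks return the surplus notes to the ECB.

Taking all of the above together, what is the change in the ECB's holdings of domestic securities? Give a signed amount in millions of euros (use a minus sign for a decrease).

+€562 million

Government account inflow €474 million: the ECB's securities portfolio is untouched → 0.
OMO purchase (from banks) €916 million: securities added to the ECB's portfolio → +€916M.
OMO sale (to banks) €354 million: securities removed from the ECB's portfolio → −€354M.
Currency deposit €555 million: the ECB's securities portfolio is untouched → 0.
Net: 0 + 916 − 354 + 0 = +€562 million.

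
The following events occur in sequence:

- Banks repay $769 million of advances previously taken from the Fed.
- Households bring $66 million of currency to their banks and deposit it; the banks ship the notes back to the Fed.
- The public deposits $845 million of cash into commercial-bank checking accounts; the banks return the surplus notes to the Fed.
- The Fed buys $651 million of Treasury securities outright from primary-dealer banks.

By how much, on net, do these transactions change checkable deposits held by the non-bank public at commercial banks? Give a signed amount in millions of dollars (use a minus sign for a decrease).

Discount-window repayment $769 million: the counterparty is a bank, so public deposits are unchanged → 0.
Currency deposit $66 million: non-bank counterparties' bank balances rise → +$66M.
Currency deposit $845 million: non-bank counterparties' bank balances rise → +$845M.
OMO purchase (from banks) $651 million: the counterparty is a bank, so public deposits are unchanged → 0.
Net: 0 + 66 + 845 + 0 = +$911 million.

+$911 million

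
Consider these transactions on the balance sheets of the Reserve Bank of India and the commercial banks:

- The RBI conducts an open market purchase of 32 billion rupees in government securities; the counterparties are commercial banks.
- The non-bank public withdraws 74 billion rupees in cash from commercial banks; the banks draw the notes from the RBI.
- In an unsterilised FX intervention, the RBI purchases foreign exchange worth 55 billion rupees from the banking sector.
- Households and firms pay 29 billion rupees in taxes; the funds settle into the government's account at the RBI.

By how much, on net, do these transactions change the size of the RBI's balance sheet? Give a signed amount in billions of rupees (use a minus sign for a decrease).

RBI balance sheet:
  Assets:      Securities +32B, Foreign assets +55B
  Liabilities: Bank reserves −16B, Currency in circulation +74B, Government deposits +29B
Change in total RBI assets = +87 billion.

+87 billion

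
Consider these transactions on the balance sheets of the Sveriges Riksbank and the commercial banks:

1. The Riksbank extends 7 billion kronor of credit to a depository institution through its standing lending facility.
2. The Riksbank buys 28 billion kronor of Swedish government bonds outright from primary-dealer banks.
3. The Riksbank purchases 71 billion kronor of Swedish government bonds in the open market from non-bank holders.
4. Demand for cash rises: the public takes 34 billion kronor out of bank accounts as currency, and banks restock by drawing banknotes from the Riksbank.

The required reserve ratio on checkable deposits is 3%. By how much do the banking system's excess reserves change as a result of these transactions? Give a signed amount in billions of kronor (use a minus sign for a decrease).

+70.89 billion

Discount-window loan 7 billion kronor: reserves +7B, deposits 0.
OMO purchase (from banks) 28 billion kronor: reserves +28B, deposits 0.
Asset purchase (from non-banks) 71 billion kronor: reserves +71B, deposits +71B.
Currency withdrawal 34 billion kronor: reserves −34B, deposits −34B.
Totals: Δreserves = +72B, Δdeposits = +37B.
Δrequired reserves = 3% × +37B = +1.11B.
Δexcess reserves = Δreserves − Δrequired = +72B − (+1.11B) = +70.89 billion.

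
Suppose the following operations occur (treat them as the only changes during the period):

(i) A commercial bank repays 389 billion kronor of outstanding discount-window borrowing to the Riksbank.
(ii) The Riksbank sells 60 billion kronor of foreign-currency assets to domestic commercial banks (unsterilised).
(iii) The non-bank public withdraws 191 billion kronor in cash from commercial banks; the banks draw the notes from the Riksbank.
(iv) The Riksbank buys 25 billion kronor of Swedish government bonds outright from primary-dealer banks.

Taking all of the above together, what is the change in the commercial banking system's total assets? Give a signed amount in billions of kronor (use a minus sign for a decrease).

Riksbank balance sheet:
  Assets:      Securities +25B, Loans to banks −389B, Foreign assets −60B
  Liabilities: Bank reserves −615B, Currency in circulation +191B
Commercial banking system:
  Assets:      Reserves at CB −615B, Securities −25B, Foreign assets +60B
  Liabilities: Checkable deposits −191B, Borrowings from CB −389B
Change in total bank assets = -580 billion.

-580 billion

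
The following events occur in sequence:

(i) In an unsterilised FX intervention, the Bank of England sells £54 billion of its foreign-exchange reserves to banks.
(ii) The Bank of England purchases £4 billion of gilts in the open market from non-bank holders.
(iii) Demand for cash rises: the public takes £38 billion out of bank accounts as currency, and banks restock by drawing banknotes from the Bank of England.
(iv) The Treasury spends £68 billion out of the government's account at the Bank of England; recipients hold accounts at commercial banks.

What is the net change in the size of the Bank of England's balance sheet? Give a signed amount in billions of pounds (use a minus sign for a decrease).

Bank of England balance sheet:
  Assets:      Securities +£4B, Foreign assets −£54B
  Liabilities: Bank reserves −£20B, Currency in circulation +£38B, Government deposits −£68B
Change in total Bank of England assets = -£50 billion.

-£50 billion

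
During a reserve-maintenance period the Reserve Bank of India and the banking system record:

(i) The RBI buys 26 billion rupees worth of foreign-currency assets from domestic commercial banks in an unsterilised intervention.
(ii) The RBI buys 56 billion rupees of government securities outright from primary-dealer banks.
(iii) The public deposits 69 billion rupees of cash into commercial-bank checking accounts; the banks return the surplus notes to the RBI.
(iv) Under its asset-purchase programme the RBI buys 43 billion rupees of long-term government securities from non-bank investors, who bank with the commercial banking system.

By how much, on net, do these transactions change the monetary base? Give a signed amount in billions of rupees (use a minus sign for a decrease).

+125 billion

RBI balance sheet:
  Assets:      Securities +99B, Foreign assets +26B
  Liabilities: Bank reserves +194B, Currency in circulation −69B
Monetary base = currency + reserves: −69B + (+194B) = +125 billion.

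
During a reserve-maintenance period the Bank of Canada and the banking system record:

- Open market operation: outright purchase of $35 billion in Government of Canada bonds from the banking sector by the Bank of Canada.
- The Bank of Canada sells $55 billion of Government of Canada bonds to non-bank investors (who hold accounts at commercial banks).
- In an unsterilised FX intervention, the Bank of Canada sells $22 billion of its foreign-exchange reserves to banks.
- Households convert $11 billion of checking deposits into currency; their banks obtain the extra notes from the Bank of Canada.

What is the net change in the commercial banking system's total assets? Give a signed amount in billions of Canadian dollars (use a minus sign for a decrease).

OMO purchase (from banks) $35 billion: just an asset swap on bank balance sheets → 0.
Asset sale (to non-banks) $55 billion: bank balance sheets shrink → −$55B.
FX sale $22 billion: just an asset swap on bank balance sheets → 0.
Currency withdrawal $11 billion: bank balance sheets shrink → −$11B.
Net: 0 − 55 + 0 − 11 = -$66 billion.

-$66 billion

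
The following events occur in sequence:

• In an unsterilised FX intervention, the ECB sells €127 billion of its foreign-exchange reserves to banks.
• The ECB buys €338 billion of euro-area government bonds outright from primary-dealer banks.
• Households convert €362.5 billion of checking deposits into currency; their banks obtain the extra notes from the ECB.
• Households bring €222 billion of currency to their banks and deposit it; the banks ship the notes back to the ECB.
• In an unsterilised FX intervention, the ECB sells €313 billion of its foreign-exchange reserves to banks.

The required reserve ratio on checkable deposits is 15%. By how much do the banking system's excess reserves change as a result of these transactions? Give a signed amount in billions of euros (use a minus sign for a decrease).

-€221.425 billion

FX sale €127 billion: reserves −€127B, deposits 0.
OMO purchase (from banks) €338 billion: reserves +€338B, deposits 0.
Currency withdrawal €362.5 billion: reserves −€362.5B, deposits −€362.5B.
Currency deposit €222 billion: reserves +€222B, deposits +€222B.
FX sale €313 billion: reserves −€313B, deposits 0.
Totals: Δreserves = −€242.5B, Δdeposits = −€140.5B.
Δrequired reserves = 15% × −€140.5B = −€21.075B.
Δexcess reserves = Δreserves − Δrequired = −€242.5B − (−€21.075B) = -€221.425 billion.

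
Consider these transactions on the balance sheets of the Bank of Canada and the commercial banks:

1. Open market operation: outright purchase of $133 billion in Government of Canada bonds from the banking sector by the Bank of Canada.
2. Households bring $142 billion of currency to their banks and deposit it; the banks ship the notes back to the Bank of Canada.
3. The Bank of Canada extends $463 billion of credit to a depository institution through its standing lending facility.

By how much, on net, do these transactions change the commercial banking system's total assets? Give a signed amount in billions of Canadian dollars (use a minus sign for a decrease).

+$605 billion

Bank of Canada balance sheet:
  Assets:      Securities +$133B, Loans to banks +$463B
  Liabilities: Bank reserves +$738B, Currency in circulation −$142B
Commercial banking system:
  Assets:      Reserves at CB +$738B, Securities −$133B
  Liabilities: Checkable deposits +$142B, Borrowings from CB +$463B
Change in total bank assets = +$605 billion.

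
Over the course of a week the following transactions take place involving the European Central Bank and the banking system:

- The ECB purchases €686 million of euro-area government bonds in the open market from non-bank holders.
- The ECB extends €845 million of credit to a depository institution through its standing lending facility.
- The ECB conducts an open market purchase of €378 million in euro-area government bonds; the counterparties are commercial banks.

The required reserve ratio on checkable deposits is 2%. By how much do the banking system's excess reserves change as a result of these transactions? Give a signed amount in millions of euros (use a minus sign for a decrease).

Asset purchase (from non-banks) €686 million: reserves +€686M, deposits +€686M.
Discount-window loan €845 million: reserves +€845M, deposits 0.
OMO purchase (from banks) €378 million: reserves +€378M, deposits 0.
Totals: Δreserves = +€1909M, Δdeposits = +€686M.
Δrequired reserves = 2% × +€686M = +€13.72M.
Δexcess reserves = Δreserves − Δrequired = +€1909M − (+€13.72M) = +€1895.28 million.

+€1895.28 million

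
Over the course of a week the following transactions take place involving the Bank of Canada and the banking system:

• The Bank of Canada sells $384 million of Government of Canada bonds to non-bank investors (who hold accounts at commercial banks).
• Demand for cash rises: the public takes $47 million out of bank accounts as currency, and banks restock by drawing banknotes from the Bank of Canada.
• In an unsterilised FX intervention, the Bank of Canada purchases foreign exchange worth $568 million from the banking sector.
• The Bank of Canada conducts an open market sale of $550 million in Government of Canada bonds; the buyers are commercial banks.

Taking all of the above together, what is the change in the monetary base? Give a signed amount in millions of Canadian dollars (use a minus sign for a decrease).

Asset sale (to non-banks) $384 million: Bank of Canada balance sheet contracts → −$384M.
Currency withdrawal $47 million: just a shift between currency and reserves — both are base money → 0.
FX purchase $568 million: Bank of Canada balance sheet expands → +$568M.
OMO sale (to banks) $550 million: Bank of Canada balance sheet contracts → −$550M.
Net: −384 + 0 + 568 − 550 = -$366 million.

-$366 million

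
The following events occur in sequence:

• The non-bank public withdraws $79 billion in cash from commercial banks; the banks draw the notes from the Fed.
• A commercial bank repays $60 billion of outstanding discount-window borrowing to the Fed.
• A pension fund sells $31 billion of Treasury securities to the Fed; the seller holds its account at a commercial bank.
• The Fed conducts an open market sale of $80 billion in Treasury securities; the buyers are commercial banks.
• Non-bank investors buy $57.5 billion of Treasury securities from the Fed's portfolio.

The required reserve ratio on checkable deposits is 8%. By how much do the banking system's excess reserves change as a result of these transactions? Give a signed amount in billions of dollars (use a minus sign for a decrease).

Currency withdrawal $79 billion: reserves −$79B, deposits −$79B.
Discount-window repayment $60 billion: reserves −$60B, deposits 0.
Asset purchase (from non-banks) $31 billion: reserves +$31B, deposits +$31B.
OMO sale (to banks) $80 billion: reserves −$80B, deposits 0.
Asset sale (to non-banks) $57.5 billion: reserves −$57.5B, deposits −$57.5B.
Totals: Δreserves = −$245.5B, Δdeposits = −$105.5B.
Δrequired reserves = 8% × −$105.5B = −$8.44B.
Δexcess reserves = Δreserves − Δrequired = −$245.5B − (−$8.44B) = -$237.06 billion.

-$237.06 billion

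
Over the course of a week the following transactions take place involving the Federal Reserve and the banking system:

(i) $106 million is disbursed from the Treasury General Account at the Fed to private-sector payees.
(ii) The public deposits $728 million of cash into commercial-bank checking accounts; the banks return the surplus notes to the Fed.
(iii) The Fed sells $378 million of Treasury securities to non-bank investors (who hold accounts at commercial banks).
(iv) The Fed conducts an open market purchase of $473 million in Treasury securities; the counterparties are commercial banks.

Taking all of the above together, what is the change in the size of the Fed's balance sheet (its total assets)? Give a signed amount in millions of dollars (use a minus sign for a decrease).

+$95 million

Fed balance sheet:
  Assets:      Securities +$95M
  Liabilities: Bank reserves +$929M, Currency in circulation −$728M, Government deposits −$106M
Commercial banking system:
  Assets:      Reserves at CB +$929M, Securities −$473M
  Liabilities: Checkable deposits +$456M
Change in total Fed assets = +$95 million.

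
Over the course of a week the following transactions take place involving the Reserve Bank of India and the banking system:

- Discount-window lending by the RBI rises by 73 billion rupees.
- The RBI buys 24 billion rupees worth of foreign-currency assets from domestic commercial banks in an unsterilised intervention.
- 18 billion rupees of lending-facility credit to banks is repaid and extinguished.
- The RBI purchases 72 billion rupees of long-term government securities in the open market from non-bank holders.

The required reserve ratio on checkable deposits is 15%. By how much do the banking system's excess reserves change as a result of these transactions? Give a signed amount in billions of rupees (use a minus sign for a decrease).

+140.2 billion

Discount-window loan 73 billion rupees: reserves +73B, deposits 0.
FX purchase 24 billion rupees: reserves +24B, deposits 0.
Discount-window repayment 18 billion rupees: reserves −18B, deposits 0.
Asset purchase (from non-banks) 72 billion rupees: reserves +72B, deposits +72B.
Totals: Δreserves = +151B, Δdeposits = +72B.
Δrequired reserves = 15% × +72B = +10.8B.
Δexcess reserves = Δreserves − Δrequired = +151B − (+10.8B) = +140.2 billion.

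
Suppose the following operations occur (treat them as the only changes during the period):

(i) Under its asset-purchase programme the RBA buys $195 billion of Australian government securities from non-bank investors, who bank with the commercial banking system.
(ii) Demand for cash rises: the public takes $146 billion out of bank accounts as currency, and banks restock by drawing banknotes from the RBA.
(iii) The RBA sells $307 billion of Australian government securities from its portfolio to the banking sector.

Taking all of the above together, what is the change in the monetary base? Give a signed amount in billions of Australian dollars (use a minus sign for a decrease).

RBA balance sheet:
  Assets:      Securities −$112B
  Liabilities: Bank reserves −$258B, Currency in circulation +$146B
Monetary base = currency + reserves: +$146B + (−$258B) = -$112 billion.

-$112 billion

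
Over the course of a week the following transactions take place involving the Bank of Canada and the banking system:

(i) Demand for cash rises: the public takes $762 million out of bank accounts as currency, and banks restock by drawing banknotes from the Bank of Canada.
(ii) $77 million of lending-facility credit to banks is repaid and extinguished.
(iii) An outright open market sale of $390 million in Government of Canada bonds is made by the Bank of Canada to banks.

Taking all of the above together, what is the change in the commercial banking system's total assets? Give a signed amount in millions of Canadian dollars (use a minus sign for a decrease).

-$839 million

Currency withdrawal $762 million: bank balance sheets shrink → −$762M.
Discount-window repayment $77 million: bank balance sheets shrink → −$77M.
OMO sale (to banks) $390 million: just an asset swap on bank balance sheets → 0.
Net: −762 − 77 + 0 = -$839 million.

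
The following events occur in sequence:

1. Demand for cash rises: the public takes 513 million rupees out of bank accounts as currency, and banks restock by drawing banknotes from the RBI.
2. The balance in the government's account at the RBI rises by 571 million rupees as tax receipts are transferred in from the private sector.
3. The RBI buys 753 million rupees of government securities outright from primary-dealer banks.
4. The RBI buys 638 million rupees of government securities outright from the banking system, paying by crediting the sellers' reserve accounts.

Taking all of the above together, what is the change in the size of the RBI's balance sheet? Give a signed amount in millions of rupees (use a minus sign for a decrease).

+1391 million

Currency withdrawal 513 million rupees: only the composition of liabilities changes → 0.
Government account inflow 571 million rupees: only the composition of liabilities changes → 0.
OMO purchase (from banks) 753 million rupees: an RBI asset is acquired → +753M.
OMO purchase (from banks) 638 million rupees: an RBI asset is acquired → +638M.
Net: 0 + 0 + 753 + 638 = +1391 million.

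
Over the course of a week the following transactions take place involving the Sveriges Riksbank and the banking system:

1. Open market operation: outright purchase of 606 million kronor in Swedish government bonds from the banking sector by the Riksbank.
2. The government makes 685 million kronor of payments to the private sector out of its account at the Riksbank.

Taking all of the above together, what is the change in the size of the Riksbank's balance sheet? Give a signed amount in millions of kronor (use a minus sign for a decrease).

Riksbank balance sheet:
  Assets:      Securities +606M
  Liabilities: Bank reserves +1291M, Government deposits −685M
Commercial banking system:
  Assets:      Reserves at CB +1291M, Securities −606M
  Liabilities: Checkable deposits +685M
Change in total Riksbank assets = +606 million.

+606 million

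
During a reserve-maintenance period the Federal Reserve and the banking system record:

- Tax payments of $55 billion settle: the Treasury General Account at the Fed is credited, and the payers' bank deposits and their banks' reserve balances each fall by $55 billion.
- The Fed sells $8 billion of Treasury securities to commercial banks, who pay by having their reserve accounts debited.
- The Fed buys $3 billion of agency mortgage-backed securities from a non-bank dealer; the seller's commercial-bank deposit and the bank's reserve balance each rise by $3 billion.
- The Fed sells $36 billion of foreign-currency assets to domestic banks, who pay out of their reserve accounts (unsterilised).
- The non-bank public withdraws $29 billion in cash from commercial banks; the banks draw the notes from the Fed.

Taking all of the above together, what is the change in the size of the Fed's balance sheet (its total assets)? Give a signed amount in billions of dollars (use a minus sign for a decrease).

-$41 billion

Government account inflow $55 billion: only the composition of liabilities changes → 0.
OMO sale (to banks) $8 billion: a Fed asset is shed → −$8B.
Asset purchase (from non-banks) $3 billion: a Fed asset is acquired → +$3B.
FX sale $36 billion: a Fed asset is shed → −$36B.
Currency withdrawal $29 billion: only the composition of liabilities changes → 0.
Net: 0 − 8 + 3 − 36 + 0 = -$41 billion.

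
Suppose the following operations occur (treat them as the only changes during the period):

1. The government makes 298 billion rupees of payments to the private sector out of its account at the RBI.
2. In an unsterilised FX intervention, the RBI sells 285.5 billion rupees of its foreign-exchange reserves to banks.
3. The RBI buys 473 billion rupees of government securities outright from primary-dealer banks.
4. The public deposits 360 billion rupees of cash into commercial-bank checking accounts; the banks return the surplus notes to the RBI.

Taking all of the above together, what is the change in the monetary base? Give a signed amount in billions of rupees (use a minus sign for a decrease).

+485.5 billion

Government spending 298 billion rupees: a non-base liability converts back to reserves → +298B.
FX sale 285.5 billion rupees: RBI balance sheet contracts → −285.5B.
OMO purchase (from banks) 473 billion rupees: RBI balance sheet expands → +473B.
Currency deposit 360 billion rupees: just a shift between currency and reserves — both are base money → 0.
Net: 298 − 285.5 + 473 + 0 = +485.5 billion.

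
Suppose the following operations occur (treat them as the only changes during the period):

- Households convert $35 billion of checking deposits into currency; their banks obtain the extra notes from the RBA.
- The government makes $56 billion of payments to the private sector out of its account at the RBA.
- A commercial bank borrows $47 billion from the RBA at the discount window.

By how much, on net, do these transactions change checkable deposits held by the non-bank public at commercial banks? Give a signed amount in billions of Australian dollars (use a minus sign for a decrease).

Currency withdrawal $35 billion: non-bank counterparties' bank balances fall → −$35B.
Government spending $56 billion: non-bank counterparties' bank balances rise → +$56B.
Discount-window loan $47 billion: the counterparty is a bank, so public deposits are unchanged → 0.
Net: −35 + 56 + 0 = +$21 billion.

+$21 billion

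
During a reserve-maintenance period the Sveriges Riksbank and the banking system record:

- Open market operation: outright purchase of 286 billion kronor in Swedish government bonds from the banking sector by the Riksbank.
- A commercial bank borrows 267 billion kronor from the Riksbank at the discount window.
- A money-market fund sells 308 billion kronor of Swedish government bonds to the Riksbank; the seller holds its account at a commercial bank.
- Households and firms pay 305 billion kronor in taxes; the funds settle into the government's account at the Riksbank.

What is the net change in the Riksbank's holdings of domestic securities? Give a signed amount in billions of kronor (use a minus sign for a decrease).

+594 billion

Riksbank balance sheet:
  Assets:      Securities +594B, Loans to banks +267B
  Liabilities: Bank reserves +556B, Government deposits +305B
Commercial banking system:
  Assets:      Reserves at CB +556B, Securities −286B
  Liabilities: Checkable deposits +3B, Borrowings from CB +267B
So the change in the Riksbank's holdings of domestic securities is +594 billion.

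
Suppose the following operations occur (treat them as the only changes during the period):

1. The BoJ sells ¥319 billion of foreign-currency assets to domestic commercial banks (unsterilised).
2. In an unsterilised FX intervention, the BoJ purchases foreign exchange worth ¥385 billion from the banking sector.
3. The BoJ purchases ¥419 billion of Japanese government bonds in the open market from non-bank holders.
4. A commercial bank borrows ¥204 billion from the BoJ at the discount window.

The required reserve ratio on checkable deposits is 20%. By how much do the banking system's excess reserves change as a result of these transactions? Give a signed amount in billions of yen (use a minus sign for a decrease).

+¥605.2 billion

FX sale ¥319 billion: reserves −¥319B, deposits 0.
FX purchase ¥385 billion: reserves +¥385B, deposits 0.
Asset purchase (from non-banks) ¥419 billion: reserves +¥419B, deposits +¥419B.
Discount-window loan ¥204 billion: reserves +¥204B, deposits 0.
Totals: Δreserves = +¥689B, Δdeposits = +¥419B.
Δrequired reserves = 20% × +¥419B = +¥83.8B.
Δexcess reserves = Δreserves − Δrequired = +¥689B − (+¥83.8B) = +¥605.2 billion.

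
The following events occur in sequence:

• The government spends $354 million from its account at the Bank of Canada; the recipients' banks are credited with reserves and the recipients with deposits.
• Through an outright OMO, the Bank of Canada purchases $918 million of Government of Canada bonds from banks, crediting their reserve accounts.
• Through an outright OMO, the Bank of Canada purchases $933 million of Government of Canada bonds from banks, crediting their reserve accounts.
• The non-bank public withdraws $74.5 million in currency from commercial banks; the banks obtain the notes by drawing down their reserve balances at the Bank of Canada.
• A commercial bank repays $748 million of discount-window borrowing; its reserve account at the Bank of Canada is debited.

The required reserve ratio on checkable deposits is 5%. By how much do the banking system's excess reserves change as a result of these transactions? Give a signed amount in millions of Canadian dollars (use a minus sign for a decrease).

Government spending $354 million: reserves +$354M, deposits +$354M.
OMO purchase (from banks) $918 million: reserves +$918M, deposits 0.
OMO purchase (from banks) $933 million: reserves +$933M, deposits 0.
Currency withdrawal $74.5 million: reserves −$74.5M, deposits −$74.5M.
Discount-window repayment $748 million: reserves −$748M, deposits 0.
Totals: Δreserves = +$1382.5M, Δdeposits = +$279.5M.
Δrequired reserves = 5% × +$279.5M = +$13.975M.
Δexcess reserves = Δreserves − Δrequired = +$1382.5M − (+$13.975M) = +$1368.525 million.

+$1368.525 million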